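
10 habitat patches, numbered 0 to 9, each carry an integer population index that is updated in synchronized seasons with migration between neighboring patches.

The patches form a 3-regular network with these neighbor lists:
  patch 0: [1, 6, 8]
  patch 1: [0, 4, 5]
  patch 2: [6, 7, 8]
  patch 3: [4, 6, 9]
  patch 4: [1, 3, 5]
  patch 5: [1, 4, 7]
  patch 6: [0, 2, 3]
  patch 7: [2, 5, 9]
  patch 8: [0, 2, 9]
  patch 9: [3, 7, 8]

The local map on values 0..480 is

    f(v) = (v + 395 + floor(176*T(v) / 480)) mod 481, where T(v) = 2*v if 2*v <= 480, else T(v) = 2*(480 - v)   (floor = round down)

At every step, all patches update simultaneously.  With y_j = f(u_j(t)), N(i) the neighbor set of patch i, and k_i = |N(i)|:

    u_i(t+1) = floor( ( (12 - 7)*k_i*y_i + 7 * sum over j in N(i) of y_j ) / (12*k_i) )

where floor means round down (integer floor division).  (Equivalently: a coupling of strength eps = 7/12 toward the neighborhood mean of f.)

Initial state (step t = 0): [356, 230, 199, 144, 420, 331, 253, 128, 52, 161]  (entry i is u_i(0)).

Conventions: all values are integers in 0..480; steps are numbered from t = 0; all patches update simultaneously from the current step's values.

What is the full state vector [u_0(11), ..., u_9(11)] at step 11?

Simulating step by step:
t=0: [356, 230, 199, 144, 420, 331, 253, 128, 52, 161]
t=1: [276, 342, 199, 243, 318, 307, 290, 212, 159, 139]
t=2: [314, 350, 265, 302, 346, 336, 323, 264, 224, 219]
t=3: [342, 356, 332, 339, 355, 352, 347, 331, 316, 313]
t=4: [356, 359, 354, 355, 359, 358, 356, 354, 351, 351]
t=5: [360, 360, 359, 360, 360, 360, 360, 360, 359, 359]
t=6: [361, 362, 361, 361, 362, 362, 361, 361, 361, 361]
t=7: [362, 362, 362, 362, 362, 362, 362, 362, 362, 362]
t=8: [362, 362, 362, 362, 362, 362, 362, 362, 362, 362]
t=9: [362, 362, 362, 362, 362, 362, 362, 362, 362, 362]
t=10: [362, 362, 362, 362, 362, 362, 362, 362, 362, 362]
t=11: [362, 362, 362, 362, 362, 362, 362, 362, 362, 362]

Answer: [362, 362, 362, 362, 362, 362, 362, 362, 362, 362]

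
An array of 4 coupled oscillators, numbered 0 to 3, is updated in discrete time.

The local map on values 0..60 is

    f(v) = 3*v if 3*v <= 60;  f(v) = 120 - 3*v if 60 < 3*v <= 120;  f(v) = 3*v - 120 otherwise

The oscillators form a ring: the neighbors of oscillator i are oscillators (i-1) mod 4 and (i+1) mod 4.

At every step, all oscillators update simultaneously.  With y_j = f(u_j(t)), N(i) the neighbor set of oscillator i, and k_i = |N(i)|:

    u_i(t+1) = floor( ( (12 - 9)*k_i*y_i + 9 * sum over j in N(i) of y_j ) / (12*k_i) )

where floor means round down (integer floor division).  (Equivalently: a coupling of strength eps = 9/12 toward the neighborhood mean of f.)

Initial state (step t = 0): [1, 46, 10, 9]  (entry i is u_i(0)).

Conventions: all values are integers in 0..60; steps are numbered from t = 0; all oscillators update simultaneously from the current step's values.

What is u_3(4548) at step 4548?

Answer: u_3(4548) = 27
Key observation: The state at step 11, [9, 9, 9, 9], reappears at step 15: the system is in a cycle of period 4 from step 11 on.  Therefore the state at step 4548 equals the state at step 11 + ((4548 - 11) mod 4) = 12, which is [27, 27, 27, 27].

Derivation:
t=0: [1, 46, 10, 9]
t=1: [17, 16, 24, 19]
t=2: [52, 49, 51, 51]
t=3: [31, 32, 30, 34]
t=4: [22, 27, 23, 25]
t=5: [45, 49, 44, 50]
t=6: [25, 16, 24, 17]
t=7: [48, 46, 49, 47]
t=8: [20, 23, 21, 24]
t=9: [52, 56, 51, 55]
t=10: [43, 37, 43, 37]
t=11: [9, 9, 9, 9]
t=12: [27, 27, 27, 27]
t=13: [39, 39, 39, 39]
t=14: [3, 3, 3, 3]
t=15: [9, 9, 9, 9]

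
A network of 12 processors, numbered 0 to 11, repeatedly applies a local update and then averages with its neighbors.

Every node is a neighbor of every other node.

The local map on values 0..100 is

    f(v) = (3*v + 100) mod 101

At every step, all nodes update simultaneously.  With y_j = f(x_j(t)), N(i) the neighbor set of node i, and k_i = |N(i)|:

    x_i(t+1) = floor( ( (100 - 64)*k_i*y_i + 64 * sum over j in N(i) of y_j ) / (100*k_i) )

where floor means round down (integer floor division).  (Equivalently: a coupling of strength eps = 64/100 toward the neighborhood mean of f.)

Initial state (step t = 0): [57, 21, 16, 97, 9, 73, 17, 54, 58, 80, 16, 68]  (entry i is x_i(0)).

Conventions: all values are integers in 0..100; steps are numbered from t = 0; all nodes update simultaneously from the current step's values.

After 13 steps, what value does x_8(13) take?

Answer: x_8(13) = 59

Derivation:
t=0: [57, 21, 16, 97, 9, 73, 17, 54, 58, 80, 16, 68]
t=1: [54, 52, 47, 60, 41, 38, 48, 51, 55, 44, 47, 33]
t=2: [52, 50, 45, 57, 40, 37, 46, 49, 53, 43, 45, 63]
t=3: [46, 44, 39, 50, 35, 32, 40, 43, 47, 38, 39, 56]
t=4: [34, 32, 28, 37, 24, 52, 28, 31, 35, 27, 28, 43]
t=5: [39, 68, 64, 42, 60, 55, 64, 67, 40, 63, 64, 47]
t=6: [44, 40, 67, 47, 63, 59, 67, 70, 45, 66, 67, 52]
t=7: [51, 48, 72, 54, 69, 65, 72, 44, 52, 71, 72, 59]
t=8: [42, 39, 30, 44, 27, 54, 30, 35, 42, 29, 30, 49]
t=9: [44, 41, 63, 45, 61, 54, 63, 37, 44, 62, 63, 50]
t=10: [47, 44, 64, 48, 62, 56, 64, 40, 47, 63, 64, 52]
t=11: [54, 51, 69, 55, 67, 62, 69, 47, 54, 68, 69, 58]
t=12: [49, 46, 32, 50, 61, 56, 32, 43, 49, 31, 32, 53]
t=13: [59, 56, 74, 59, 69, 65, 74, 53, 59, 73, 74, 62]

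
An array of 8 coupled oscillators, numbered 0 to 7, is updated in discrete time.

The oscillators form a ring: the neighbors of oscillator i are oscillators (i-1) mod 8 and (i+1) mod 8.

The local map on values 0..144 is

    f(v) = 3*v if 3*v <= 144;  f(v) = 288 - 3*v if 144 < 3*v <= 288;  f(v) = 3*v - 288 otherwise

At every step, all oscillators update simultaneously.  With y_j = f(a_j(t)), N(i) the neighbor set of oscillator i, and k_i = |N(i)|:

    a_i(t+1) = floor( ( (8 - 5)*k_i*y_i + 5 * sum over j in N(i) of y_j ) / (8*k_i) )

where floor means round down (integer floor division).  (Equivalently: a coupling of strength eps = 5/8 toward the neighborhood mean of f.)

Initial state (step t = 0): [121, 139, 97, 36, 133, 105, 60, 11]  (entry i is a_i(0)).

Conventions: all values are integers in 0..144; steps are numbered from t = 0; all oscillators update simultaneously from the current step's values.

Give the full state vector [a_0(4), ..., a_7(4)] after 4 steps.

Simulating step by step:
t=0: [121, 139, 97, 36, 133, 105, 60, 11]
t=1: [78, 72, 75, 76, 83, 78, 59, 69]
t=2: [68, 63, 64, 54, 50, 67, 83, 81]
t=3: [76, 93, 106, 120, 118, 87, 55, 55]
t=4: [63, 31, 36, 57, 55, 69, 93, 103]

Answer: [63, 31, 36, 57, 55, 69, 93, 103]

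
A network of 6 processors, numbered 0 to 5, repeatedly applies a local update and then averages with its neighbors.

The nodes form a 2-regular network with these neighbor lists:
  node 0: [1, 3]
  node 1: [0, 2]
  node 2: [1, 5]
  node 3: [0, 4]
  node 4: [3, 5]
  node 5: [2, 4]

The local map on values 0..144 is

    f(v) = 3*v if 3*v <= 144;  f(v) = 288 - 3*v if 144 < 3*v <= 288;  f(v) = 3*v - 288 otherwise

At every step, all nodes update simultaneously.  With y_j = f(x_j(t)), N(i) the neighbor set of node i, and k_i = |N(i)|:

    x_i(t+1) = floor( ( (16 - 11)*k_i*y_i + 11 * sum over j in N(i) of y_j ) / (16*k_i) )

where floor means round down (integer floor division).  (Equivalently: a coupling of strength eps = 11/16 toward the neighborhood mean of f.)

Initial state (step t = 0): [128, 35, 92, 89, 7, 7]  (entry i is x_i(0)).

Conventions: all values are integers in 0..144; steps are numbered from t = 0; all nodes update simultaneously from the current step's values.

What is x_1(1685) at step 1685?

Answer: x_1(1685) = 20
Key observation: The state at step 14, [10, 0, 10, 18, 27, 18], reappears at step 24: the system is in a cycle of period 10 from step 14 on.  Therefore the state at step 1685 equals the state at step 14 + ((1685 - 14) mod 10) = 15, which is [27, 20, 27, 55, 62, 55].

Derivation:
t=0: [128, 35, 92, 89, 7, 7]
t=1: [73, 69, 47, 46, 21, 17]
t=2: [96, 97, 89, 88, 84, 86]
t=3: [9, 8, 17, 19, 29, 28]
t=4: [36, 34, 53, 57, 75, 73]
t=5: [109, 113, 99, 95, 83, 87]
t=6: [30, 32, 29, 27, 22, 24]
t=7: [88, 90, 84, 78, 73, 75]
t=8: [32, 26, 39, 48, 61, 55]
t=9: [106, 97, 105, 114, 124, 114]
t=10: [28, 20, 28, 56, 63, 55]
t=11: [88, 76, 89, 100, 114, 101]
t=12: [32, 34, 32, 30, 26, 30]
t=13: [96, 97, 96, 87, 86, 87]
t=14: [10, 0, 10, 18, 27, 18]
t=15: [27, 20, 27, 55, 62, 55]
t=16: [88, 74, 88, 101, 116, 101]
t=17: [35, 37, 35, 33, 29, 33]
t=18: [105, 106, 105, 96, 95, 96]
t=19: [18, 27, 18, 10, 0, 10]
t=20: [55, 62, 55, 27, 20, 27]
t=21: [101, 116, 101, 88, 74, 88]
t=22: [33, 29, 33, 35, 37, 35]
t=23: [96, 95, 96, 105, 106, 105]
t=24: [10, 0, 10, 18, 27, 18]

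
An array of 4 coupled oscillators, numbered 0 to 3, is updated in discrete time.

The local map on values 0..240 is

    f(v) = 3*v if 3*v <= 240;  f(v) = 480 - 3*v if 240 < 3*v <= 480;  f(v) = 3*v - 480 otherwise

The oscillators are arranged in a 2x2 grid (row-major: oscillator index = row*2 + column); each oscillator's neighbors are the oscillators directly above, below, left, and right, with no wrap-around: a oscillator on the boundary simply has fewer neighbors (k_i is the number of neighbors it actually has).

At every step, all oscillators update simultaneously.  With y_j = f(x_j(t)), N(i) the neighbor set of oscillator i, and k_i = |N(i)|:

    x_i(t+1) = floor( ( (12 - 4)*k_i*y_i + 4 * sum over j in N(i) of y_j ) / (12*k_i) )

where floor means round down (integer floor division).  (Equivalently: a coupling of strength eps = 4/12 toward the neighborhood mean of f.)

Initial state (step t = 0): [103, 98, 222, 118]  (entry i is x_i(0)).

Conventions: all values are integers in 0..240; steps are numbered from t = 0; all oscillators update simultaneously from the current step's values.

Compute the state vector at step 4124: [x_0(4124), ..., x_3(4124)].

Simulating step by step:
t=0: [103, 98, 222, 118]
t=1: [176, 173, 173, 146]
t=2: [45, 41, 41, 41]
t=3: [131, 125, 125, 123]
t=4: [93, 103, 103, 109]
t=5: [191, 173, 173, 159]
t=6: [75, 42, 42, 15]
t=7: [192, 129, 129, 72]
t=8: [95, 114, 114, 175]
t=9: [176, 132, 132, 76]
t=10: [60, 102, 102, 180]
t=11: [178, 156, 156, 98]
t=12: [40, 48, 48, 128]
t=13: [128, 132, 132, 112]
t=14: [92, 96, 96, 124]
t=15: [200, 180, 180, 136]
t=16: [100, 72, 72, 68]
t=17: [192, 208, 208, 208]
t=18: [112, 136, 136, 144]
t=19: [120, 80, 80, 56]
t=20: [160, 208, 208, 192]
t=21: [48, 112, 112, 112]
t=22: [144, 144, 144, 144]
t=23: [48, 48, 48, 48]
t=24: [144, 144, 144, 144]

Answer: [144, 144, 144, 144]
Key observation: The state at step 22, [144, 144, 144, 144], reappears at step 24: the system is in a cycle of period 2 from step 22 on.  Therefore the state at step 4124 equals the state at step 22 + ((4124 - 22) mod 2) = 22, which is [144, 144, 144, 144].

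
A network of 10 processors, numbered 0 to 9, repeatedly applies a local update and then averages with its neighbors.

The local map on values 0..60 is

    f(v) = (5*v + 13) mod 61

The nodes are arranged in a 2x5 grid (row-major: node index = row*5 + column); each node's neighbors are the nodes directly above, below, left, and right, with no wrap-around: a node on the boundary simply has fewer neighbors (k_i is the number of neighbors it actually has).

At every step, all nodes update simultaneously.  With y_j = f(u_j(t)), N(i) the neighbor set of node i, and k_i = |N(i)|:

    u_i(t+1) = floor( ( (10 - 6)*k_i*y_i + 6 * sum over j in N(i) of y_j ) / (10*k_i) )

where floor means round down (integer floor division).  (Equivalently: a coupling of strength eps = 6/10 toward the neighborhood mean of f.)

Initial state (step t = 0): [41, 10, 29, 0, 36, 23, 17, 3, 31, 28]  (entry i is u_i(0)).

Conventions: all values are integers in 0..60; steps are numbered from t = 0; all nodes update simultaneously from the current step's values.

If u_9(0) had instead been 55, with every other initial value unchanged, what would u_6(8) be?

Answer: u_6(8) = 30
Key observation: This trace re-runs the system from the modified initial state.

Derivation:
t=0: [41, 10, 29, 0, 36, 23, 17, 3, 31, 55]
t=1: [16, 22, 23, 23, 21, 24, 22, 35, 35, 34]
t=2: [16, 8, 4, 16, 24, 14, 3, 4, 4, 18]
t=3: [35, 39, 36, 28, 26, 26, 32, 32, 34, 30]
t=4: [15, 23, 25, 18, 30, 25, 39, 32, 24, 22]
t=5: [17, 16, 26, 30, 29, 22, 24, 30, 23, 16]
t=6: [24, 26, 31, 29, 36, 14, 19, 24, 25, 25]
t=7: [17, 29, 32, 28, 19, 26, 29, 26, 19, 14]
t=8: [31, 39, 38, 41, 34, 30, 30, 35, 33, 37]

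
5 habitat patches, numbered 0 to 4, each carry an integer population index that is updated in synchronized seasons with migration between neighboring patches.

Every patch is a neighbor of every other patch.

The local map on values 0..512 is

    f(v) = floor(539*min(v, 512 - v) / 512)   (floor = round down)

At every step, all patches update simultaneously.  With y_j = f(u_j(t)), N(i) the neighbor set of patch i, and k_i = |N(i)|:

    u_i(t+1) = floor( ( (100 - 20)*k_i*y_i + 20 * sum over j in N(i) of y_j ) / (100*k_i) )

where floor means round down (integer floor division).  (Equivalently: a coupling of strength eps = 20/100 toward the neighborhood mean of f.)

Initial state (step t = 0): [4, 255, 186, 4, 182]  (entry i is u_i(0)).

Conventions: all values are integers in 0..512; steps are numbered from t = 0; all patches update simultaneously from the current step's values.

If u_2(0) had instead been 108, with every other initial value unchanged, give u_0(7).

Simulating step by step:
t=0: [4, 255, 108, 4, 182]
t=1: [32, 230, 113, 32, 172]
t=2: [55, 211, 118, 55, 166]
t=3: [74, 198, 124, 74, 162]
t=4: [90, 189, 130, 90, 160]
t=5: [105, 183, 136, 105, 160]
t=6: [118, 180, 143, 118, 162]
t=7: [130, 179, 150, 130, 165]

Answer: u_0(7) = 130
Key observation: This trace re-runs the system from the modified initial state.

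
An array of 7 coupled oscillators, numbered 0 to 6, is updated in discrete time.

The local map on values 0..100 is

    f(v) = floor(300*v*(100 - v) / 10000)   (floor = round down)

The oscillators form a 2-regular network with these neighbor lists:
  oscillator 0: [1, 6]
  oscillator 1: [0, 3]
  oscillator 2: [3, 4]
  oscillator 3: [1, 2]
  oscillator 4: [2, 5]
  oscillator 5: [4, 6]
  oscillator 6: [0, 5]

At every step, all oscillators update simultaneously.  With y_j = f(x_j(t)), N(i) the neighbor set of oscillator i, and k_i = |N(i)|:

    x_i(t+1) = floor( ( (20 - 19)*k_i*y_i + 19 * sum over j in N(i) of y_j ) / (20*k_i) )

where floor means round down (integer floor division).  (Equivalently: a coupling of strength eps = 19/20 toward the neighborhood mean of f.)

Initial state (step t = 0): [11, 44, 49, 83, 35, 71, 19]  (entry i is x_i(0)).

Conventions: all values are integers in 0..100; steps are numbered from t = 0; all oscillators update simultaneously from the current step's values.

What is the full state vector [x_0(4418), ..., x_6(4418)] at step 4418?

Answer: [69, 69, 69, 69, 69, 69, 69]
Key observation: The state at step 8, [69, 69, 69, 69, 69, 69, 69], reappears at step 10: the system is in a cycle of period 2 from step 8 on.  Therefore the state at step 4418 equals the state at step 8 + ((4418 - 8) mod 2) = 8, which is [69, 69, 69, 69, 69, 69, 69].

Derivation:
t=0: [11, 44, 49, 83, 35, 71, 19]
t=1: [57, 37, 55, 71, 67, 57, 45]
t=2: [71, 67, 64, 70, 73, 70, 73]
t=3: [62, 62, 61, 67, 65, 59, 61]
t=4: [70, 68, 67, 70, 71, 69, 71]
t=5: [63, 63, 62, 65, 64, 61, 63]
t=6: [69, 68, 68, 69, 70, 69, 69]
t=7: [64, 64, 63, 64, 64, 63, 64]
t=8: [69, 69, 69, 69, 69, 69, 69]
t=9: [64, 64, 64, 64, 64, 64, 64]
t=10: [69, 69, 69, 69, 69, 69, 69]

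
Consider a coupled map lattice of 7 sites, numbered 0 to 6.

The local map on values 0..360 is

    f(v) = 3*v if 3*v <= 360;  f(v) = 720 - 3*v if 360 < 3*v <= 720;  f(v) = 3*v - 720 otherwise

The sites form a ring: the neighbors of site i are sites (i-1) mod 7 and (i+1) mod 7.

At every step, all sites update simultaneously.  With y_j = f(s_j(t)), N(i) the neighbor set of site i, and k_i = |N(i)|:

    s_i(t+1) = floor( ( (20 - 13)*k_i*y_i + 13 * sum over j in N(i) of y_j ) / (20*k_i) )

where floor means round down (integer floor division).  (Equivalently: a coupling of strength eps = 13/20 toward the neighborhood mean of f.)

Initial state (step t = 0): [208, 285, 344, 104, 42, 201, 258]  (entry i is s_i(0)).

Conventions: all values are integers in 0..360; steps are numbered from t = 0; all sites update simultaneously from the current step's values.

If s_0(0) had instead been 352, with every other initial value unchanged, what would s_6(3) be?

Simulating step by step:
t=0: [352, 285, 344, 104, 42, 201, 258]
t=1: [179, 257, 254, 251, 183, 99, 166]
t=2: [152, 90, 42, 80, 167, 231, 233]
t=3: [186, 221, 209, 196, 163, 87, 101]

Answer: s_6(3) = 101
Key observation: This trace re-runs the system from the modified initial state.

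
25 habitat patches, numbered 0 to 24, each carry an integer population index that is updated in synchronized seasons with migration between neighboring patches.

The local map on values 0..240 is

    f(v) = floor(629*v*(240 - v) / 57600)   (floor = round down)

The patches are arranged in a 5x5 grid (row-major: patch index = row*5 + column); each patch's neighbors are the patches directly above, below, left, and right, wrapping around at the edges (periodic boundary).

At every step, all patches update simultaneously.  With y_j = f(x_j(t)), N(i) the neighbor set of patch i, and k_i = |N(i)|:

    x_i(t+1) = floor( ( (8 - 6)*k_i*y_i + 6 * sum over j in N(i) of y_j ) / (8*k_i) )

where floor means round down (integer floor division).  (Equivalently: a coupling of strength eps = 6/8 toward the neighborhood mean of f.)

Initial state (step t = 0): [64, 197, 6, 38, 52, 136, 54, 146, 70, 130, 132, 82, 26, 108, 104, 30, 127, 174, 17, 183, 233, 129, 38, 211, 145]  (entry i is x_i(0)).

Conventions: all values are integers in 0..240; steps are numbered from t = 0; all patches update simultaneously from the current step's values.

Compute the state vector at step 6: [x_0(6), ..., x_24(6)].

Answer: [148, 148, 148, 148, 148, 148, 148, 148, 148, 148, 149, 149, 148, 148, 148, 148, 148, 148, 148, 148, 148, 148, 148, 148, 148]

Derivation:
t=0: [64, 197, 6, 38, 52, 136, 54, 146, 70, 130, 132, 82, 26, 108, 104, 30, 127, 174, 17, 183, 233, 129, 38, 211, 145]
t=1: [99, 98, 80, 80, 122, 140, 127, 95, 134, 140, 135, 125, 121, 110, 147, 99, 130, 95, 96, 105, 97, 104, 88, 83, 94]
t=2: [152, 150, 144, 145, 150, 153, 153, 151, 150, 152, 152, 155, 154, 153, 152, 153, 153, 151, 150, 151, 151, 151, 146, 145, 150]
t=3: [146, 146, 148, 148, 147, 145, 145, 146, 146, 146, 145, 144, 144, 145, 145, 145, 145, 146, 146, 146, 146, 146, 148, 148, 147]
t=4: [149, 149, 148, 148, 148, 149, 149, 149, 149, 149, 150, 150, 149, 149, 149, 149, 149, 149, 149, 149, 149, 149, 148, 148, 148]
t=5: [148, 148, 148, 148, 148, 147, 147, 148, 148, 148, 147, 147, 147, 148, 147, 147, 147, 148, 148, 148, 148, 148, 148, 148, 148]
t=6: [148, 148, 148, 148, 148, 148, 148, 148, 148, 148, 149, 149, 148, 148, 148, 148, 148, 148, 148, 148, 148, 148, 148, 148, 148]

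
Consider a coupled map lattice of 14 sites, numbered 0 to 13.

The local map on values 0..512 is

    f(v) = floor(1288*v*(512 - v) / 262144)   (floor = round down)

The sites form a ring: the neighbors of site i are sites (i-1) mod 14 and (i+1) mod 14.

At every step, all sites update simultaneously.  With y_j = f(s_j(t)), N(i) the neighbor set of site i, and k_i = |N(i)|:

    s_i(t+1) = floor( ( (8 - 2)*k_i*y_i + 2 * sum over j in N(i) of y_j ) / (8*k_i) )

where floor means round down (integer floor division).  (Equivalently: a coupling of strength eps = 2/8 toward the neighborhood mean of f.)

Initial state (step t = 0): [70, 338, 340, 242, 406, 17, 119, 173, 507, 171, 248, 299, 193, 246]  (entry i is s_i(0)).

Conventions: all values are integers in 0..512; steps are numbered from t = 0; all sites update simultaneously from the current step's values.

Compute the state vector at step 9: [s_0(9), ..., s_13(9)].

Simulating step by step:
t=0: [70, 338, 340, 242, 406, 17, 119, 173, 507, 171, 248, 299, 193, 246]
t=1: [190, 270, 291, 303, 203, 85, 212, 246, 80, 256, 315, 311, 305, 297]
t=2: [304, 317, 315, 311, 292, 211, 296, 300, 207, 300, 306, 307, 310, 311]
t=3: [308, 304, 304, 307, 313, 312, 313, 312, 310, 311, 309, 308, 307, 307]
t=4: [308, 309, 309, 308, 306, 306, 306, 306, 306, 307, 307, 308, 308, 308]
t=5: [308, 308, 308, 308, 308, 309, 309, 309, 309, 309, 308, 308, 308, 308]
t=6: [308, 308, 308, 308, 308, 308, 308, 308, 308, 308, 308, 308, 308, 308]
t=7: [308, 308, 308, 308, 308, 308, 308, 308, 308, 308, 308, 308, 308, 308]
t=8: [308, 308, 308, 308, 308, 308, 308, 308, 308, 308, 308, 308, 308, 308]
t=9: [308, 308, 308, 308, 308, 308, 308, 308, 308, 308, 308, 308, 308, 308]

Answer: [308, 308, 308, 308, 308, 308, 308, 308, 308, 308, 308, 308, 308, 308]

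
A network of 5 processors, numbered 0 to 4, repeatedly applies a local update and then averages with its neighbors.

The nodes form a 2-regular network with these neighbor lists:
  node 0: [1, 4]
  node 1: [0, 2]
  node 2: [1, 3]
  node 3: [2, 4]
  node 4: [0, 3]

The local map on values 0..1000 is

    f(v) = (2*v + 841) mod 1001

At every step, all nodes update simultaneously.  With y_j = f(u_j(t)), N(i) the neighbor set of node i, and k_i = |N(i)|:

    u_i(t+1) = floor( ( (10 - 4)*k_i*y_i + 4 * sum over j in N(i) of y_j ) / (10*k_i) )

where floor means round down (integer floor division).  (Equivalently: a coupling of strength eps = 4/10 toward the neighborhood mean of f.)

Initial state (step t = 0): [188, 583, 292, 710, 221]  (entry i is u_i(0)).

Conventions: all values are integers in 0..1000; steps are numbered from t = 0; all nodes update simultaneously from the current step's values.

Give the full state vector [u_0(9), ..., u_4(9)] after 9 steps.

Simulating step by step:
t=0: [188, 583, 292, 710, 221]
t=1: [187, 131, 307, 296, 264]
t=2: [222, 194, 379, 423, 350]
t=3: [324, 313, 541, 639, 518]
t=4: [561, 561, 669, 429, 646]
t=5: [795, 805, 438, 480, 410]
t=6: [479, 498, 679, 755, 641]
t=7: [670, 700, 355, 273, 302]
t=8: [244, 289, 455, 430, 379]
t=9: [400, 466, 673, 689, 564]

Answer: [400, 466, 673, 689, 564]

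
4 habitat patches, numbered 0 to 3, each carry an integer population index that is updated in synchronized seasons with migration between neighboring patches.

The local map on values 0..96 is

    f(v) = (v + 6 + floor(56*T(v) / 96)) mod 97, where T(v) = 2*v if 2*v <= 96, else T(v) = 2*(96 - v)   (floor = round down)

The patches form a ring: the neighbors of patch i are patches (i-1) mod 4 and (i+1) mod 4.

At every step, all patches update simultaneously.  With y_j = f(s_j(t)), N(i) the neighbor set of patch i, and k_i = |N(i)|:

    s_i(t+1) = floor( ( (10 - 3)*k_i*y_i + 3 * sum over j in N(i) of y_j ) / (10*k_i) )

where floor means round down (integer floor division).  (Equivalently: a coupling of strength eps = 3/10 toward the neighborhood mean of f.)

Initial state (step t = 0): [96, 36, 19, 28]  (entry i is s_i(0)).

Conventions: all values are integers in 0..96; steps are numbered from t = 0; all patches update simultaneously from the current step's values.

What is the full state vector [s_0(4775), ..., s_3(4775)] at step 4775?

Answer: [9, 9, 9, 9]
Key observation: The state at step 11, [9, 9, 9, 9], reappears at step 17: the system is in a cycle of period 6 from step 11 on.  Therefore the state at step 4775 equals the state at step 11 + ((4775 - 11) mod 6) = 11, which is [9, 9, 9, 9].

Derivation:
t=0: [96, 36, 19, 28]
t=1: [26, 66, 55, 54]
t=2: [46, 17, 11, 19]
t=3: [18, 34, 33, 38]
t=4: [56, 73, 78, 79]
t=5: [9, 8, 7, 7]
t=6: [24, 23, 21, 21]
t=7: [56, 54, 51, 52]
t=8: [11, 11, 12, 11]
t=9: [29, 29, 31, 29]
t=10: [68, 68, 71, 68]
t=11: [9, 9, 9, 9]
t=12: [25, 25, 25, 25]
t=13: [60, 60, 60, 60]
t=14: [11, 11, 11, 11]
t=15: [29, 29, 29, 29]
t=16: [68, 68, 68, 68]
t=17: [9, 9, 9, 9]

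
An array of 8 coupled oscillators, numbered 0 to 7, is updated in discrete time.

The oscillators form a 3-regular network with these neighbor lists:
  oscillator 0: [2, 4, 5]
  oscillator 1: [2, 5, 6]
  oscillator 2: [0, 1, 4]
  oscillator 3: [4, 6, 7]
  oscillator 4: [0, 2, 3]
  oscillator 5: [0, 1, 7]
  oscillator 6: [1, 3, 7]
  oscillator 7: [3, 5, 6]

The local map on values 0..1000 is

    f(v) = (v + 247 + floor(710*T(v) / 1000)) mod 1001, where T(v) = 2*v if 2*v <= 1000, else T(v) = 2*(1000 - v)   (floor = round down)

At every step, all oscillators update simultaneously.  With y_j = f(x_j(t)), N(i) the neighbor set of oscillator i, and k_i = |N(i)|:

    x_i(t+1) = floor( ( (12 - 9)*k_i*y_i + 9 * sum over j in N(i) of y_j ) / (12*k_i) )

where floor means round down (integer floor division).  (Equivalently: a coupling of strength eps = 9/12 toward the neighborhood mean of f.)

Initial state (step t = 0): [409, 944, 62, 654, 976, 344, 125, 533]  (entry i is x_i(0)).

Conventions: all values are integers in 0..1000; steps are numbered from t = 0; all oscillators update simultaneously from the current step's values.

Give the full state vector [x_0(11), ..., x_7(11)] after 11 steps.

Answer: [866, 899, 868, 933, 880, 895, 938, 936]

Derivation:
t=0: [409, 944, 62, 654, 976, 344, 125, 533]
t=1: [241, 323, 289, 409, 319, 256, 412, 365]
t=2: [664, 520, 455, 156, 507, 463, 158, 368]
t=3: [388, 447, 408, 460, 452, 334, 459, 438]
t=4: [202, 242, 270, 339, 278, 217, 336, 268]
t=5: [831, 640, 846, 484, 655, 808, 463, 448]
t=6: [335, 349, 353, 375, 358, 342, 377, 359]
t=7: [85, 105, 89, 134, 105, 83, 128, 124]
t=8: [465, 491, 479, 543, 496, 486, 543, 530]
t=9: [411, 424, 414, 440, 414, 417, 437, 434]
t=10: [247, 269, 251, 289, 261, 265, 295, 291]
t=11: [866, 899, 868, 933, 880, 895, 938, 936]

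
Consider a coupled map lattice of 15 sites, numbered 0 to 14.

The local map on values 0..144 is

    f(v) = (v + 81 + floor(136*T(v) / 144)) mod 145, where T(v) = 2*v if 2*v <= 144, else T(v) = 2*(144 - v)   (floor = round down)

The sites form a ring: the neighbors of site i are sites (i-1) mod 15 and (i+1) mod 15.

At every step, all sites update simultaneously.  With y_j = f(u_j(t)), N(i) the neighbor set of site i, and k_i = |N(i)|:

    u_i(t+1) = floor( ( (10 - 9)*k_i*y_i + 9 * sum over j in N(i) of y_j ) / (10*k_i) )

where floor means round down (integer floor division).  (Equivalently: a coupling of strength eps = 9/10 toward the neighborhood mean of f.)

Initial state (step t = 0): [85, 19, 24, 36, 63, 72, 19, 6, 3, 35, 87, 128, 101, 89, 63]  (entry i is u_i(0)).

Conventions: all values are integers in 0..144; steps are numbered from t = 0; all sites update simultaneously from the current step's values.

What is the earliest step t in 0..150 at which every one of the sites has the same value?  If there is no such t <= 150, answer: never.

Simulating step by step:
t=0: [85, 19, 24, 36, 63, 72, 19, 6, 3, 35, 87, 128, 101, 89, 63]  (not all equal)
t=1: [127, 75, 79, 59, 94, 128, 122, 110, 69, 102, 71, 121, 111, 119, 128]  (not all equal)
t=2: [115, 118, 124, 128, 102, 109, 101, 116, 115, 135, 111, 122, 101, 101, 98]  (not all equal)
t=3: [110, 101, 98, 105, 103, 116, 108, 110, 96, 105, 95, 112, 109, 118, 112]  (not all equal)
t=4: [112, 115, 116, 117, 109, 113, 107, 116, 113, 121, 112, 116, 106, 108, 106]  (not all equal)
t=5: [108, 105, 104, 107, 106, 111, 106, 108, 102, 106, 102, 109, 108, 112, 110]  (not all equal)
t=6: [112, 113, 113, 113, 110, 112, 110, 114, 112, 116, 112, 114, 109, 110, 110]  (not all equal)
t=7: [108, 107, 107, 108, 107, 109, 107, 108, 105, 107, 105, 109, 108, 110, 109]  (not all equal)
t=8: [111, 112, 112, 112, 111, 111, 111, 112, 112, 113, 111, 112, 110, 111, 111]  (not all equal)
t=9: [108, 108, 108, 108, 108, 109, 108, 108, 107, 108, 107, 109, 108, 109, 109]  (not all equal)
t=10: [111, 112, 112, 112, 111, 111, 111, 112, 112, 112, 111, 111, 111, 111, 111]  (not all equal)
t=11: [108, 108, 108, 108, 108, 109, 108, 108, 108, 108, 108, 109, 109, 109, 109]  (not all equal)
t=12: [111, 112, 112, 112, 111, 111, 111, 112, 112, 112, 111, 111, 111, 111, 111]  (not all equal)

Answer: never
Key observation: The state at step 10 reappears at step 12 — the system is in a cycle of period 2 from step 10 on.  No step 0..12 is synchronized, and the cycle repeats forever, so no step up to 150 (or ever) has all sites equal.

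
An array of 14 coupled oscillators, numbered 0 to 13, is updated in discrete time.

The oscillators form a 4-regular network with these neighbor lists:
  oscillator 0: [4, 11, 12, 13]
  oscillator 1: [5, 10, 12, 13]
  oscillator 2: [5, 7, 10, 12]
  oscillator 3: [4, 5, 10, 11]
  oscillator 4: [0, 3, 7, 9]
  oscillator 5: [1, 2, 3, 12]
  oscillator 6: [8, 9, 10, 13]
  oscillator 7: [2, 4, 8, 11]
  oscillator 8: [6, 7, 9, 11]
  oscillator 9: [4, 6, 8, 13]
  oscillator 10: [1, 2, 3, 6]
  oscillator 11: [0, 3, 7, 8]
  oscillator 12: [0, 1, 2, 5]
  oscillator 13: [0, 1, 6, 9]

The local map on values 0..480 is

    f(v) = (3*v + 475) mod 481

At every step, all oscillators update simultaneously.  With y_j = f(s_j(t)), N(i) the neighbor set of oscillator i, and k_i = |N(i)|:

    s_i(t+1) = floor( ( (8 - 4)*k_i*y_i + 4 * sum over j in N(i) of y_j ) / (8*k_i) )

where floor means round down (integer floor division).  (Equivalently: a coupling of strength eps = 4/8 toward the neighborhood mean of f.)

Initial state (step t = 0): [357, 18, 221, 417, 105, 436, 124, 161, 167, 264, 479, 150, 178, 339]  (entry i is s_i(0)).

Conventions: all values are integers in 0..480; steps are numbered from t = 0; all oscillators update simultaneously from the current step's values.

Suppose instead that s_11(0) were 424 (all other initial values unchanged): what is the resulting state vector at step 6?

Answer: [105, 246, 116, 154, 146, 115, 309, 117, 307, 330, 296, 124, 130, 230]
Key observation: This trace re-runs the system from the modified initial state.

Derivation:
t=0: [357, 18, 221, 417, 105, 436, 124, 161, 167, 264, 479, 424, 178, 339]
t=1: [140, 137, 254, 319, 300, 239, 287, 338, 188, 244, 343, 261, 106, 127]
t=2: [381, 324, 218, 360, 353, 297, 281, 155, 158, 277, 221, 273, 321, 367]
t=3: [216, 150, 272, 181, 181, 296, 318, 361, 420, 303, 167, 317, 331, 176]
t=4: [153, 282, 233, 144, 122, 307, 329, 200, 329, 318, 169, 310, 179, 207]
t=5: [349, 259, 183, 370, 362, 347, 89, 185, 139, 300, 137, 347, 207, 229]
t=6: [105, 246, 116, 154, 146, 115, 309, 117, 307, 330, 296, 124, 130, 230]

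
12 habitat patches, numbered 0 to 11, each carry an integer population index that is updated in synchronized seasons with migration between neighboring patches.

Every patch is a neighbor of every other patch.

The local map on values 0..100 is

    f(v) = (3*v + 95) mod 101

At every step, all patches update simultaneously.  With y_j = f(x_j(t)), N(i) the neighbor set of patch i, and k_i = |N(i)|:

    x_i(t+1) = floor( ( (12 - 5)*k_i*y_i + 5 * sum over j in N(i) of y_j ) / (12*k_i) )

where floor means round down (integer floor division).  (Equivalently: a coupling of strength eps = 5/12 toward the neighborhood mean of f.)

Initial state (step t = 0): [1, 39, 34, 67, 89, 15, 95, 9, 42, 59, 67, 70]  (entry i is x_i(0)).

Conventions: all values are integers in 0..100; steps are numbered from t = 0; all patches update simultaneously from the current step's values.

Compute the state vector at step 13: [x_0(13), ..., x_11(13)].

Simulating step by step:
t=0: [1, 39, 34, 67, 89, 15, 95, 9, 42, 59, 67, 70]
t=1: [79, 31, 78, 76, 57, 46, 67, 37, 36, 63, 76, 26]
t=2: [35, 67, 34, 30, 54, 36, 71, 22, 20, 64, 30, 59]
t=3: [83, 81, 82, 75, 59, 30, 32, 62, 59, 76, 75, 67]
t=4: [47, 43, 45, 34, 62, 70, 73, 67, 62, 35, 34, 76]
t=5: [43, 37, 40, 77, 68, 26, 31, 76, 68, 79, 77, 35]
t=6: [34, 24, 29, 34, 75, 61, 69, 33, 75, 38, 34, 76]
t=7: [81, 64, 73, 81, 38, 70, 83, 79, 38, 32, 81, 39]
t=8: [33, 61, 20, 33, 18, 15, 37, 30, 18, 63, 33, 20]
t=9: [79, 70, 58, 79, 55, 50, 31, 74, 55, 73, 79, 58]
t=10: [34, 19, 55, 34, 50, 42, 66, 26, 50, 24, 34, 55]
t=11: [82, 57, 61, 82, 53, 40, 79, 69, 53, 65, 82, 61]
t=12: [45, 60, 66, 45, 53, 32, 40, 79, 53, 73, 45, 66]
t=13: [37, 62, 71, 37, 50, 71, 29, 38, 50, 28, 37, 71]

Answer: [37, 62, 71, 37, 50, 71, 29, 38, 50, 28, 37, 71]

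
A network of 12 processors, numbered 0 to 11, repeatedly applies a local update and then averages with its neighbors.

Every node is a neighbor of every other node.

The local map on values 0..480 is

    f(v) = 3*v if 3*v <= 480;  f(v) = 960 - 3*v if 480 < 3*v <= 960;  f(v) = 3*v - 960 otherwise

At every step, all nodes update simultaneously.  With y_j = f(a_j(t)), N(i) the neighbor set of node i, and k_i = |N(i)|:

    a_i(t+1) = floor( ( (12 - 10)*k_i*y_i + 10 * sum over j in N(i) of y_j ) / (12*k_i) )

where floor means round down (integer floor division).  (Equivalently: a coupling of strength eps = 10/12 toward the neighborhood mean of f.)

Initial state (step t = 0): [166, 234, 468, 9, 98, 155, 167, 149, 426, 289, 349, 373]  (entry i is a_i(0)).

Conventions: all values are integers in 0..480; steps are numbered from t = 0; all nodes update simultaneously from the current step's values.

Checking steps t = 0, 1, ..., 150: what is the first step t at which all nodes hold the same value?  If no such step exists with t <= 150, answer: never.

Answer: 5
Key observation: Synchronization is absorbing here: once all nodes are equal they stay equal, and step 5 is the first all-equal step.

Derivation:
t=0: [166, 234, 468, 9, 98, 155, 167, 149, 426, 289, 349, 373]  (not all equal)
t=1: [308, 289, 306, 268, 292, 308, 307, 306, 295, 274, 274, 280]  (not all equal)
t=2: [78, 84, 79, 89, 83, 78, 79, 79, 82, 88, 88, 86]  (not all equal)
t=3: [246, 248, 247, 249, 248, 246, 247, 247, 248, 249, 249, 249]  (not all equal)
t=4: [217, 216, 216, 216, 216, 217, 216, 216, 216, 216, 216, 216]  (not all equal)
t=5: [311, 311, 311, 311, 311, 311, 311, 311, 311, 311, 311, 311]  (all equal)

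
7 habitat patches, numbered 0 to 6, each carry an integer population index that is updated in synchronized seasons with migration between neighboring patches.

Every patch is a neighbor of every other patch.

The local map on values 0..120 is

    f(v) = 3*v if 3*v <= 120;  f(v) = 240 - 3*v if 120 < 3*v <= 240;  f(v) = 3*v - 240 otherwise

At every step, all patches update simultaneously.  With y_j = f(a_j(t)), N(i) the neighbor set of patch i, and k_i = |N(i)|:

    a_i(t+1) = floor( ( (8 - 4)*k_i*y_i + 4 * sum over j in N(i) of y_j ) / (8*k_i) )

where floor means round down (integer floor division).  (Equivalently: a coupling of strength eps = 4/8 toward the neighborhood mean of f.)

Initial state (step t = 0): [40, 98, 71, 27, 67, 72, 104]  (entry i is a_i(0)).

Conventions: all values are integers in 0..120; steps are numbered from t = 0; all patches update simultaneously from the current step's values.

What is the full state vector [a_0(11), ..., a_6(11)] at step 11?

Answer: [28, 28, 36, 28, 17, 17, 22]

Derivation:
t=0: [40, 98, 71, 27, 67, 72, 104]
t=1: [84, 57, 46, 68, 51, 44, 64]
t=2: [43, 67, 81, 53, 74, 83, 58]
t=3: [73, 43, 28, 61, 34, 31, 54]
t=4: [54, 91, 80, 69, 88, 84, 78]
t=5: [48, 29, 15, 29, 25, 20, 18]
t=6: [82, 78, 60, 78, 73, 67, 64]
t=7: [18, 18, 40, 18, 24, 31, 35]
t=8: [68, 68, 96, 68, 76, 84, 89]
t=9: [32, 32, 37, 32, 22, 22, 28]
t=10: [91, 91, 97, 91, 78, 78, 86]
t=11: [28, 28, 36, 28, 17, 17, 22]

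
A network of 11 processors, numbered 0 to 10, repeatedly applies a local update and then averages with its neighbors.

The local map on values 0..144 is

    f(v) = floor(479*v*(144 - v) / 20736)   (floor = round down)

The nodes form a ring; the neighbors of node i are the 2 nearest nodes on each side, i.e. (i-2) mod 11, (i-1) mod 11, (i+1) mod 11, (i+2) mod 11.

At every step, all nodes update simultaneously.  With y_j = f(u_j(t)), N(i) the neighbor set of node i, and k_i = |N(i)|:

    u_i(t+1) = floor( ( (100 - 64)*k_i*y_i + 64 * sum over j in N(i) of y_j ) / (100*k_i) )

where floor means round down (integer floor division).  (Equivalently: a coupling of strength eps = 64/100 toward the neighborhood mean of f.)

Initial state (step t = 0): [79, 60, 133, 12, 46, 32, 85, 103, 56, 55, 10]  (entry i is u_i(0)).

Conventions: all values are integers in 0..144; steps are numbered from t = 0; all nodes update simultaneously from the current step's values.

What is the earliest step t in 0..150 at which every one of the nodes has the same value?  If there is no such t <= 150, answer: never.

Simulating step by step:
t=0: [79, 60, 133, 12, 46, 32, 85, 103, 56, 55, 10]  (not all equal)
t=1: [89, 76, 71, 66, 80, 85, 104, 102, 97, 97, 84]  (not all equal)
t=2: [114, 117, 117, 117, 114, 110, 104, 102, 104, 106, 112]  (not all equal)
t=3: [79, 74, 74, 75, 80, 86, 92, 94, 93, 90, 83]  (not all equal)
t=4: [117, 118, 118, 118, 116, 114, 111, 110, 110, 112, 115]  (not all equal)
t=5: [73, 71, 71, 72, 75, 78, 82, 83, 83, 80, 77]  (not all equal)
t=6: [118, 119, 119, 118, 118, 117, 117, 116, 116, 117, 118]  (not all equal)
t=7: [69, 68, 68, 69, 70, 71, 72, 73, 73, 72, 70]  (not all equal)
t=8: [119, 119, 119, 119, 119, 119, 119, 119, 119, 119, 119]  (all equal)

Answer: 8
Key observation: Synchronization is absorbing here: once all nodes are equal they stay equal, and step 8 is the first all-equal step.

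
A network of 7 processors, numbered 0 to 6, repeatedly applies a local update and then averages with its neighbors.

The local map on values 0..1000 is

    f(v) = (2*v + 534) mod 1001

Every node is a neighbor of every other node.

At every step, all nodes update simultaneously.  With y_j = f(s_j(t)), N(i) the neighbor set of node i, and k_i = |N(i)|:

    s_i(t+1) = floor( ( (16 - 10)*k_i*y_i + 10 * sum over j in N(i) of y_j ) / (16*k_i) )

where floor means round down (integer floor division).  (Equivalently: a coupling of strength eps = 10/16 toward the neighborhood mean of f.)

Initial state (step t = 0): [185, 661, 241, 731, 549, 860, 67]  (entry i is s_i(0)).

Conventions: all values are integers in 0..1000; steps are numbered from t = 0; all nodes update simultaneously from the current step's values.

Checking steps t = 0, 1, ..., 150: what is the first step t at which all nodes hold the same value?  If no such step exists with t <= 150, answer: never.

Simulating step by step:
t=0: [185, 661, 241, 731, 549, 860, 67]  (not all equal)
t=1: [694, 681, 454, 719, 620, 518, 630]  (not all equal)
t=2: [808, 801, 678, 821, 768, 712, 773]  (not all equal)
t=3: [295, 291, 495, 302, 273, 514, 276]  (not all equal)
t=4: [202, 200, 310, 206, 190, 321, 192]  (not all equal)
t=5: [772, 771, 559, 774, 766, 565, 767]  (not all equal)
t=6: [194, 194, 350, 196, 191, 353, 192]  (not all equal)
t=7: [778, 778, 591, 779, 776, 593, 777]  (not all equal)
t=8: [218, 218, 388, 219, 217, 389, 218]  (not all equal)
t=9: [832, 832, 653, 833, 831, 654, 832]  (not all equal)
t=10: [330, 330, 504, 330, 329, 504, 330]  (not all equal)
t=11: [265, 265, 359, 265, 264, 359, 265]  (not all equal)
t=12: [101, 101, 152, 101, 101, 152, 101]  (not all equal)
t=13: [757, 757, 784, 757, 757, 784, 757]  (not all equal)
t=14: [57, 57, 71, 57, 57, 71, 57]  (not all equal)
t=15: [653, 653, 661, 653, 653, 661, 653]  (not all equal)
t=16: [842, 842, 846, 842, 842, 846, 842]  (not all equal)
t=17: [217, 217, 219, 217, 217, 219, 217]  (not all equal)
t=18: [968, 968, 969, 968, 968, 969, 968]  (not all equal)
t=19: [468, 468, 468, 468, 468, 468, 468]  (all equal)

Answer: 19
Key observation: Synchronization is absorbing here: once all nodes are equal they stay equal, and step 19 is the first all-equal step.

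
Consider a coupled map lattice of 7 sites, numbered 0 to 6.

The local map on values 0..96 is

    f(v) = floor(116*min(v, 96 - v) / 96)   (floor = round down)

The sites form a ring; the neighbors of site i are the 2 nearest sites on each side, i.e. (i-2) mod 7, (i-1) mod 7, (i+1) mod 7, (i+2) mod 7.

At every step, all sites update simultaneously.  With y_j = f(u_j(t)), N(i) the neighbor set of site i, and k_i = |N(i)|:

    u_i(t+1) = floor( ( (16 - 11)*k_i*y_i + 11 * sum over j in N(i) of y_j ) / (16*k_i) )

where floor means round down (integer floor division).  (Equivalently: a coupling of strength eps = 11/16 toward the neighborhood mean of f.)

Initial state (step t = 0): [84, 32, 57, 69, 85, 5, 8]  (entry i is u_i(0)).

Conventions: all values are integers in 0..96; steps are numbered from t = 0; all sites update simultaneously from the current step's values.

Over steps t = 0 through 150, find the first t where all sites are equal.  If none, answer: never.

Simulating step by step:
t=0: [84, 32, 57, 69, 85, 5, 8]  (not all equal)
t=1: [21, 29, 31, 27, 20, 13, 15]  (not all equal)
t=2: [25, 30, 31, 29, 25, 21, 22]  (not all equal)
t=3: [30, 33, 34, 32, 30, 28, 28]  (not all equal)
t=4: [36, 37, 38, 37, 36, 34, 35]  (not all equal)
t=5: [43, 43, 43, 43, 43, 42, 42]  (not all equal)
t=6: [50, 50, 51, 50, 50, 50, 50]  (not all equal)
t=7: [54, 54, 54, 54, 54, 55, 55]  (not all equal)
t=8: [49, 49, 50, 49, 49, 49, 49]  (not all equal)
t=9: [55, 55, 55, 55, 55, 56, 56]  (not all equal)
t=10: [48, 48, 49, 48, 48, 48, 48]  (not all equal)
t=11: [57, 57, 57, 57, 57, 58, 58]  (not all equal)
t=12: [46, 46, 47, 46, 46, 46, 46]  (not all equal)
t=13: [55, 55, 55, 55, 55, 55, 55]  (all equal)

Answer: 13
Key observation: Synchronization is absorbing here: once all sites are equal they stay equal, and step 13 is the first all-equal step.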